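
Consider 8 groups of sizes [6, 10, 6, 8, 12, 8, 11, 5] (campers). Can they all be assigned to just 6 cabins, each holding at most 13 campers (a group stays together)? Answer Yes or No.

Yes

A valid assignment using 6 cabins:
  cabin 1: 12 = 12
  cabin 2: 11 = 11
  cabin 3: 10 = 10
  cabin 4: 8 + 5 = 13
  cabin 5: 8 = 8
  cabin 6: 6 + 6 = 12
Every load is within 13 campers, so 6 cabins suffice.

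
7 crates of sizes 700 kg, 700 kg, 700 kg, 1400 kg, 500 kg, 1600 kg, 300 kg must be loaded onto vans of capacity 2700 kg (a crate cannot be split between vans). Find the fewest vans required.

3

Total = 1600 + 1400 + 700 + 700 + 700 + 500 + 300 = 5900 kg.
Lower bound: ⌈5900/2700⌉ = 3 vans.
A packing using 3 vans:
  van 1: 1600 + 700 + 300 = 2600
  van 2: 1400 + 700 + 500 = 2600
  van 3: 700 = 700
This matches the lower bound, so 3 is optimal.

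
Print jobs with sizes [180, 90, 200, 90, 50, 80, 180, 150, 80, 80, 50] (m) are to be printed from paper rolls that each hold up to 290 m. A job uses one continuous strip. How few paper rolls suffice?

5

Total = 200 + 180 + 180 + 150 + 90 + 90 + 80 + 80 + 80 + 50 + 50 = 1230 m.
Lower bound: ⌈1230/290⌉ = 5 paper rolls.
A packing using 5 paper rolls:
  roll 1: 200 + 90 = 290
  roll 2: 180 + 90 = 270
  roll 3: 180 + 80 = 260
  roll 4: 150 + 80 + 50 = 280
  roll 5: 80 + 50 = 130
This matches the lower bound, so 5 is optimal.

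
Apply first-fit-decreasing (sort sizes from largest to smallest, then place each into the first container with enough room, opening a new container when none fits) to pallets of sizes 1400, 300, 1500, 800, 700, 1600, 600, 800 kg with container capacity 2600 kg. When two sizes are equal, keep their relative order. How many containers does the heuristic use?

4

Sorted descending: 1600, 1500, 1400, 800, 800, 700, 600, 300.
  1600 → container 1 (new)  [load 1600/2600]
  1500 → container 2 (new)  [load 1500/2600]
  1400 → container 3 (new)  [load 1400/2600]
  800 → container 1  [load 2400/2600]
  800 → container 2  [load 2300/2600]
  700 → container 3  [load 2100/2600]
  600 → container 4 (new)  [load 600/2600]
  300 → container 2  [load 2600/2600]
4 containers opened.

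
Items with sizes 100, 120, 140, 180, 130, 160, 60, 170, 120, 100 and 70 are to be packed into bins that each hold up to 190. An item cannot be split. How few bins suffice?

9

Total = 180 + 170 + 160 + 140 + 130 + 120 + 120 + 100 + 100 + 70 + 60 = 1350.
Lower bound: ⌈1350/190⌉ = 8 bins.
Also, 9 items each exceed 95, and no two of those can share a bin, so at least 9 bins are needed.
A packing using 9 bins:
  bin 1: 180 = 180
  bin 2: 170 = 170
  bin 3: 160 = 160
  bin 4: 140 = 140
  bin 5: 130 + 60 = 190
  bin 6: 120 + 70 = 190
  bin 7: 120 = 120
  bin 8: 100 = 100
  bin 9: 100 = 100
This matches the lower bound, so 9 is optimal.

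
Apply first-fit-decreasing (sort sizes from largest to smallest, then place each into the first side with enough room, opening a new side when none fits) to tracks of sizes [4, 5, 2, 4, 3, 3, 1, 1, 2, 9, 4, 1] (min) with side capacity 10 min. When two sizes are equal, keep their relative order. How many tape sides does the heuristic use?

Sorted descending: 9, 5, 4, 4, 4, 3, 3, 2, 2, 1, 1, 1.
  9 → side 1 (new)  [load 9/10]
  5 → side 2 (new)  [load 5/10]
  4 → side 2  [load 9/10]
  4 → side 3 (new)  [load 4/10]
  4 → side 3  [load 8/10]
  3 → side 4 (new)  [load 3/10]
  3 → side 4  [load 6/10]
  2 → side 3  [load 10/10]
  2 → side 4  [load 8/10]
  1 → side 1  [load 10/10]
  1 → side 2  [load 10/10]
  1 → side 4  [load 9/10]
4 tape sides opened.

4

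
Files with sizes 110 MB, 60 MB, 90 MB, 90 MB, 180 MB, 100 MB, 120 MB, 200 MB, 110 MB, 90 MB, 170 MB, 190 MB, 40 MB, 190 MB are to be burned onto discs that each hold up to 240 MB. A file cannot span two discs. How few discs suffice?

9

Total = 200 + 190 + 190 + 180 + 170 + 120 + 110 + 110 + 100 + 90 + 90 + 90 + 60 + 40 = 1740 MB.
Lower bound: ⌈1740/240⌉ = 8 discs.
A packing using 9 discs:
  disc 1: 200 + 40 = 240
  disc 2: 190 = 190
  disc 3: 190 = 190
  disc 4: 180 + 60 = 240
  disc 5: 170 = 170
  disc 6: 120 + 110 = 230
  disc 7: 110 + 100 = 210
  disc 8: 90 + 90 = 180
  disc 9: 90 = 90
No arrangement into 8 discs stays within capacity, so 9 is optimal.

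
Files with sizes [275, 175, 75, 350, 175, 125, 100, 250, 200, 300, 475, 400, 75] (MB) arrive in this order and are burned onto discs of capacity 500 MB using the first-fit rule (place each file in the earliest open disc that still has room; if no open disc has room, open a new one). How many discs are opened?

  275 → disc 1 (new)  [load 275/500]
  175 → disc 1  [load 450/500]
  75 → disc 2 (new)  [load 75/500]
  350 → disc 2  [load 425/500]
  175 → disc 3 (new)  [load 175/500]
  125 → disc 3  [load 300/500]
  100 → disc 3  [load 400/500]
  250 → disc 4 (new)  [load 250/500]
  200 → disc 4  [load 450/500]
  300 → disc 5 (new)  [load 300/500]
  475 → disc 6 (new)  [load 475/500]
  400 → disc 7 (new)  [load 400/500]
  75 → disc 2  [load 500/500]
7 discs opened.

7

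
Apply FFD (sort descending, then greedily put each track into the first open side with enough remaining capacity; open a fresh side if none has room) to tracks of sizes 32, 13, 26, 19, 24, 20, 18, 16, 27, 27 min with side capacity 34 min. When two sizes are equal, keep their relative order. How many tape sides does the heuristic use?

8

Sorted descending: 32, 27, 27, 26, 24, 20, 19, 18, 16, 13.
  32 → side 1 (new)  [load 32/34]
  27 → side 2 (new)  [load 27/34]
  27 → side 3 (new)  [load 27/34]
  26 → side 4 (new)  [load 26/34]
  24 → side 5 (new)  [load 24/34]
  20 → side 6 (new)  [load 20/34]
  19 → side 7 (new)  [load 19/34]
  18 → side 8 (new)  [load 18/34]
  16 → side 8  [load 34/34]
  13 → side 6  [load 33/34]
8 tape sides opened.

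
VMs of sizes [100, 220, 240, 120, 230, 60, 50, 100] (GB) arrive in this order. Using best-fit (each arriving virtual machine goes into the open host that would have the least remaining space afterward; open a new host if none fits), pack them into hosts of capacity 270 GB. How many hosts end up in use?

  100 → host 1 (new)  [load 100/270]
  220 → host 2 (new)  [load 220/270]
  240 → host 3 (new)  [load 240/270]
  120 → host 1  [load 220/270]
  230 → host 4 (new)  [load 230/270]
  60 → host 5 (new)  [load 60/270]
  50 → host 1  [load 270/270]
  100 → host 5  [load 160/270]
5 hosts opened.

5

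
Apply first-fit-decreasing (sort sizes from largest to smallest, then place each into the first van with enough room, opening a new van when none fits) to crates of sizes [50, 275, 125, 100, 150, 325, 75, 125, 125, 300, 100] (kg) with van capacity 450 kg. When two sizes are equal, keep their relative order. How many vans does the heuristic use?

Sorted descending: 325, 300, 275, 150, 125, 125, 125, 100, 100, 75, 50.
  325 → van 1 (new)  [load 325/450]
  300 → van 2 (new)  [load 300/450]
  275 → van 3 (new)  [load 275/450]
  150 → van 2  [load 450/450]
  125 → van 1  [load 450/450]
  125 → van 3  [load 400/450]
  125 → van 4 (new)  [load 125/450]
  100 → van 4  [load 225/450]
  100 → van 4  [load 325/450]
  75 → van 4  [load 400/450]
  50 → van 3  [load 450/450]
4 vans opened.

4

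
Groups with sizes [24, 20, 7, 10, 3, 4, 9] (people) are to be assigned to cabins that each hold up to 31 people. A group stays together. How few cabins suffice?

3

Total = 24 + 20 + 10 + 9 + 7 + 4 + 3 = 77 people.
Lower bound: ⌈77/31⌉ = 3 cabins.
A packing using 3 cabins:
  cabin 1: 24 + 7 = 31
  cabin 2: 20 + 10 = 30
  cabin 3: 9 + 4 + 3 = 16
This matches the lower bound, so 3 is optimal.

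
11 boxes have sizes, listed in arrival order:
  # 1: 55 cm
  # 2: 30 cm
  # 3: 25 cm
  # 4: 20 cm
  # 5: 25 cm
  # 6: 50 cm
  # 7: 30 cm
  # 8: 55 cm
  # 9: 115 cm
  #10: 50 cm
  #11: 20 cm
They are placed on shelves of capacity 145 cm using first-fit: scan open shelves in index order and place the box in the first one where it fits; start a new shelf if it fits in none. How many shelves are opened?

4

  55 → shelf 1 (new)  [load 55/145]
  30 → shelf 1  [load 85/145]
  25 → shelf 1  [load 110/145]
  20 → shelf 1  [load 130/145]
  25 → shelf 2 (new)  [load 25/145]
  50 → shelf 2  [load 75/145]
  30 → shelf 2  [load 105/145]
  55 → shelf 3 (new)  [load 55/145]
  115 → shelf 4 (new)  [load 115/145]
  50 → shelf 3  [load 105/145]
  20 → shelf 2  [load 125/145]
4 shelves opened.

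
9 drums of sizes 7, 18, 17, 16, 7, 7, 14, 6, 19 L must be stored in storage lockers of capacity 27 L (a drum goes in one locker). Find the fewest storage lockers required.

Total = 19 + 18 + 17 + 16 + 14 + 7 + 7 + 7 + 6 = 111 L.
Lower bound: ⌈111/27⌉ = 5 storage lockers.
A packing using 5 storage lockers:
  locker 1: 19 + 7 = 26
  locker 2: 18 + 7 = 25
  locker 3: 17 + 7 = 24
  locker 4: 16 + 6 = 22
  locker 5: 14 = 14
This matches the lower bound, so 5 is optimal.

5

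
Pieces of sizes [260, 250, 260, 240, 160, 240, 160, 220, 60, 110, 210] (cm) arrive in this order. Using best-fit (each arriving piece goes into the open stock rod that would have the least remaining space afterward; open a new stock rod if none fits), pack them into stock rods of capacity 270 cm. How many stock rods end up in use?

  260 → stock rod 1 (new)  [load 260/270]
  250 → stock rod 2 (new)  [load 250/270]
  260 → stock rod 3 (new)  [load 260/270]
  240 → stock rod 4 (new)  [load 240/270]
  160 → stock rod 5 (new)  [load 160/270]
  240 → stock rod 6 (new)  [load 240/270]
  160 → stock rod 7 (new)  [load 160/270]
  220 → stock rod 8 (new)  [load 220/270]
  60 → stock rod 5  [load 220/270]
  110 → stock rod 7  [load 270/270]
  210 → stock rod 9 (new)  [load 210/270]
9 stock rods opened.

9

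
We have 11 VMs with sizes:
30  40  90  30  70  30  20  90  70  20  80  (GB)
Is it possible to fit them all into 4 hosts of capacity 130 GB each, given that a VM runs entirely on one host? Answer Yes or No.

No

Total = 570 GB; ⌈570/130⌉ = 5.
At least 5 hosts are required, but only 4 are allowed.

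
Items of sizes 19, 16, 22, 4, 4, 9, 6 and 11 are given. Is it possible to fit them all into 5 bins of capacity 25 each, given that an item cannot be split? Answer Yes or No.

Yes

A valid assignment using 4 bins:
  bin 1: 22 = 22
  bin 2: 19 + 6 = 25
  bin 3: 16 + 9 = 25
  bin 4: 11 + 4 + 4 = 19
That uses only 4 ≤ 5, so 5 bins are enough.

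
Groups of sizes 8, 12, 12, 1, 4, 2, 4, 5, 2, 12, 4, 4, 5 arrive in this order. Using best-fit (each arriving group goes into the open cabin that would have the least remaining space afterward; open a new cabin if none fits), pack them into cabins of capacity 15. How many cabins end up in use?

  8 → cabin 1 (new)  [load 8/15]
  12 → cabin 2 (new)  [load 12/15]
  12 → cabin 3 (new)  [load 12/15]
  1 → cabin 2  [load 13/15]
  4 → cabin 1  [load 12/15]
  2 → cabin 2  [load 15/15]
  4 → cabin 4 (new)  [load 4/15]
  5 → cabin 4  [load 9/15]
  2 → cabin 1  [load 14/15]
  12 → cabin 5 (new)  [load 12/15]
  4 → cabin 4  [load 13/15]
  4 → cabin 6 (new)  [load 4/15]
  5 → cabin 6  [load 9/15]
6 cabins opened.

6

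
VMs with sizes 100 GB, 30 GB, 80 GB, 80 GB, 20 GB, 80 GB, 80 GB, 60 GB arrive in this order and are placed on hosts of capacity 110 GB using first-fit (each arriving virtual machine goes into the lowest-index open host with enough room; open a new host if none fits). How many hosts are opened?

  100 → host 1 (new)  [load 100/110]
  30 → host 2 (new)  [load 30/110]
  80 → host 2  [load 110/110]
  80 → host 3 (new)  [load 80/110]
  20 → host 3  [load 100/110]
  80 → host 4 (new)  [load 80/110]
  80 → host 5 (new)  [load 80/110]
  60 → host 6 (new)  [load 60/110]
6 hosts opened.

6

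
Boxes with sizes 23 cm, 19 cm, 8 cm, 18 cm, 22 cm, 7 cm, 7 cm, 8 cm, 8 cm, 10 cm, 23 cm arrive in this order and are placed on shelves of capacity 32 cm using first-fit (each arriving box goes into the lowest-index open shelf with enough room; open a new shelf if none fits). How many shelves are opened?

  23 → shelf 1 (new)  [load 23/32]
  19 → shelf 2 (new)  [load 19/32]
  8 → shelf 1  [load 31/32]
  18 → shelf 3 (new)  [load 18/32]
  22 → shelf 4 (new)  [load 22/32]
  7 → shelf 2  [load 26/32]
  7 → shelf 3  [load 25/32]
  8 → shelf 4  [load 30/32]
  8 → shelf 5 (new)  [load 8/32]
  10 → shelf 5  [load 18/32]
  23 → shelf 6 (new)  [load 23/32]
6 shelves opened.

6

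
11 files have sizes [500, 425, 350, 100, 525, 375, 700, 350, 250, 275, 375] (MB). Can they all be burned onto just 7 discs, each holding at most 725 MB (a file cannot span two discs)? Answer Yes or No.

A valid assignment using 7 discs:
  disc 1: 700 = 700
  disc 2: 525 + 100 = 625
  disc 3: 500 = 500
  disc 4: 425 + 275 = 700
  disc 5: 375 + 350 = 725
  disc 6: 375 + 350 = 725
  disc 7: 250 = 250
Every load is within 725 MB, so 7 discs suffice.

Yes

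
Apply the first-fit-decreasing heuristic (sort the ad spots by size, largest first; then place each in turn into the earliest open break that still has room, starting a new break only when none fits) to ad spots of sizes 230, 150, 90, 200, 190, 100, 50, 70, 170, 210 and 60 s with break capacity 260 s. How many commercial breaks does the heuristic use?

6

Sorted descending: 230, 210, 200, 190, 170, 150, 100, 90, 70, 60, 50.
  230 → break 1 (new)  [load 230/260]
  210 → break 2 (new)  [load 210/260]
  200 → break 3 (new)  [load 200/260]
  190 → break 4 (new)  [load 190/260]
  170 → break 5 (new)  [load 170/260]
  150 → break 6 (new)  [load 150/260]
  100 → break 6  [load 250/260]
  90 → break 5  [load 260/260]
  70 → break 4  [load 260/260]
  60 → break 3  [load 260/260]
  50 → break 2  [load 260/260]
6 commercial breaks opened.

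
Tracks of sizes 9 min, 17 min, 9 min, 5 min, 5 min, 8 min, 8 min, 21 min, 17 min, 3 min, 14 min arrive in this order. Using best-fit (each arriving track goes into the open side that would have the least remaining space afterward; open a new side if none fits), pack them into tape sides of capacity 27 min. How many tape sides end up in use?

  9 → side 1 (new)  [load 9/27]
  17 → side 1  [load 26/27]
  9 → side 2 (new)  [load 9/27]
  5 → side 2  [load 14/27]
  5 → side 2  [load 19/27]
  8 → side 2  [load 27/27]
  8 → side 3 (new)  [load 8/27]
  21 → side 4 (new)  [load 21/27]
  17 → side 3  [load 25/27]
  3 → side 4  [load 24/27]
  14 → side 5 (new)  [load 14/27]
5 tape sides opened.

5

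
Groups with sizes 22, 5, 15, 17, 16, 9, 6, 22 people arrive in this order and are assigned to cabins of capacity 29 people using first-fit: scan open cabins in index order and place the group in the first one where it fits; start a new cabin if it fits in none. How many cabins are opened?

5

  22 → cabin 1 (new)  [load 22/29]
  5 → cabin 1  [load 27/29]
  15 → cabin 2 (new)  [load 15/29]
  17 → cabin 3 (new)  [load 17/29]
  16 → cabin 4 (new)  [load 16/29]
  9 → cabin 2  [load 24/29]
  6 → cabin 3  [load 23/29]
  22 → cabin 5 (new)  [load 22/29]
5 cabins opened.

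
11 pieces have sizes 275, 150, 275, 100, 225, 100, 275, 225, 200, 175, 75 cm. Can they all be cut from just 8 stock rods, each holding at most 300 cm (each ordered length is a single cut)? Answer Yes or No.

A valid assignment using 8 stock rods:
  stock rod 1: 275 = 275
  stock rod 2: 275 = 275
  stock rod 3: 275 = 275
  stock rod 4: 225 + 75 = 300
  stock rod 5: 225 = 225
  stock rod 6: 200 + 100 = 300
  stock rod 7: 175 + 100 = 275
  stock rod 8: 150 = 150
Every load is within 300 cm, so 8 stock rods suffice.

Yes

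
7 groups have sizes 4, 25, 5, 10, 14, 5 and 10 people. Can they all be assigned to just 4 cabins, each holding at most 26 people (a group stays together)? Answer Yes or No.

A valid assignment using 3 cabins:
  cabin 1: 25 = 25
  cabin 2: 14 + 10 = 24
  cabin 3: 10 + 5 + 5 + 4 = 24
That uses only 3 ≤ 4, so 4 cabins are enough.

Yes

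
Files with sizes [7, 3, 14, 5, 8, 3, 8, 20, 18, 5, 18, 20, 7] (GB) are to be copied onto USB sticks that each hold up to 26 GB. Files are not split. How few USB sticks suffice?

Total = 20 + 20 + 18 + 18 + 14 + 8 + 8 + 7 + 7 + 5 + 5 + 3 + 3 = 136 GB.
Lower bound: ⌈136/26⌉ = 6 USB sticks.
A packing using 6 USB sticks:
  USB stick 1: 20 + 5 = 25
  USB stick 2: 20 + 5 = 25
  USB stick 3: 18 + 8 = 26
  USB stick 4: 18 + 8 = 26
  USB stick 5: 14 + 7 + 3 = 24
  USB stick 6: 7 + 3 = 10
This matches the lower bound, so 6 is optimal.

6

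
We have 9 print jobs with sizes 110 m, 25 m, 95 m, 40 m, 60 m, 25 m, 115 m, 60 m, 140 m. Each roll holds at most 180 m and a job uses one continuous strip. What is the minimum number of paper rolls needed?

Total = 140 + 115 + 110 + 95 + 60 + 60 + 40 + 25 + 25 = 670 m.
Lower bound: ⌈670/180⌉ = 4 paper rolls.
A packing using 4 paper rolls:
  roll 1: 140 + 40 = 180
  roll 2: 115 + 60 = 175
  roll 3: 110 + 60 = 170
  roll 4: 95 + 25 + 25 = 145
This matches the lower bound, so 4 is optimal.

4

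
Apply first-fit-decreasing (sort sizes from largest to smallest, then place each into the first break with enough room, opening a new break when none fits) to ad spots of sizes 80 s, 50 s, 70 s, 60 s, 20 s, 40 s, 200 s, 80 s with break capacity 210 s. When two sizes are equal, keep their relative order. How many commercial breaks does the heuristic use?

Sorted descending: 200, 80, 80, 70, 60, 50, 40, 20.
  200 → break 1 (new)  [load 200/210]
  80 → break 2 (new)  [load 80/210]
  80 → break 2  [load 160/210]
  70 → break 3 (new)  [load 70/210]
  60 → break 3  [load 130/210]
  50 → break 2  [load 210/210]
  40 → break 3  [load 170/210]
  20 → break 3  [load 190/210]
3 commercial breaks opened.

3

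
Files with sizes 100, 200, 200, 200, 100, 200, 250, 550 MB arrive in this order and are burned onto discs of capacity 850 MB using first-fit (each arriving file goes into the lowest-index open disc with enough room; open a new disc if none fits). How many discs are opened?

3

  100 → disc 1 (new)  [load 100/850]
  200 → disc 1  [load 300/850]
  200 → disc 1  [load 500/850]
  200 → disc 1  [load 700/850]
  100 → disc 1  [load 800/850]
  200 → disc 2 (new)  [load 200/850]
  250 → disc 2  [load 450/850]
  550 → disc 3 (new)  [load 550/850]
3 discs opened.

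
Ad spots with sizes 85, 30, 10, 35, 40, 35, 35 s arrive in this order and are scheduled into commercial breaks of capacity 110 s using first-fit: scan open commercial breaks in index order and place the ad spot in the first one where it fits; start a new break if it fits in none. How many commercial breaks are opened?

  85 → break 1 (new)  [load 85/110]
  30 → break 2 (new)  [load 30/110]
  10 → break 1  [load 95/110]
  35 → break 2  [load 65/110]
  40 → break 2  [load 105/110]
  35 → break 3 (new)  [load 35/110]
  35 → break 3  [load 70/110]
3 commercial breaks opened.

3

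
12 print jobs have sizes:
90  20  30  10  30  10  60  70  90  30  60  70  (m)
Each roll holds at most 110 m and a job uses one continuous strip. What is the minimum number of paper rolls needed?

Total = 90 + 90 + 70 + 70 + 60 + 60 + 30 + 30 + 30 + 20 + 10 + 10 = 570 m.
Lower bound: ⌈570/110⌉ = 6 paper rolls.
A packing using 6 paper rolls:
  roll 1: 90 + 20 = 110
  roll 2: 90 + 10 + 10 = 110
  roll 3: 70 + 30 = 100
  roll 4: 70 + 30 = 100
  roll 5: 60 + 30 = 90
  roll 6: 60 = 60
This matches the lower bound, so 6 is optimal.

6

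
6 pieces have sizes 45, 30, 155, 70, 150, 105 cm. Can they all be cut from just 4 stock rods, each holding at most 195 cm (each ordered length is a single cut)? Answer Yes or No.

Yes

A valid assignment using 3 stock rods:
  stock rod 1: 155 + 30 = 185
  stock rod 2: 150 + 45 = 195
  stock rod 3: 105 + 70 = 175
That uses only 3 ≤ 4, so 4 stock rods are enough.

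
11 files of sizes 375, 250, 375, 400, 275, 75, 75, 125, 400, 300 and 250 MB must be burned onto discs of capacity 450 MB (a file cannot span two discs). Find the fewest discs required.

8

Total = 400 + 400 + 375 + 375 + 300 + 275 + 250 + 250 + 125 + 75 + 75 = 2900 MB.
Lower bound: ⌈2900/450⌉ = 7 discs.
Also, 8 files each exceed 225 MB, and no two of those can share a disc, so at least 8 discs are needed.
A packing using 8 discs:
  disc 1: 400 = 400
  disc 2: 400 = 400
  disc 3: 375 + 75 = 450
  disc 4: 375 + 75 = 450
  disc 5: 300 + 125 = 425
  disc 6: 275 = 275
  disc 7: 250 = 250
  disc 8: 250 = 250
This matches the lower bound, so 8 is optimal.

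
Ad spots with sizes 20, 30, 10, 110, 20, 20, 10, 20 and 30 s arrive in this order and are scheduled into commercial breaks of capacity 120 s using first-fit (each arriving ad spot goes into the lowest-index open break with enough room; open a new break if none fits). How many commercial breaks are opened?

3

  20 → break 1 (new)  [load 20/120]
  30 → break 1  [load 50/120]
  10 → break 1  [load 60/120]
  110 → break 2 (new)  [load 110/120]
  20 → break 1  [load 80/120]
  20 → break 1  [load 100/120]
  10 → break 1  [load 110/120]
  20 → break 3 (new)  [load 20/120]
  30 → break 3  [load 50/120]
3 commercial breaks opened.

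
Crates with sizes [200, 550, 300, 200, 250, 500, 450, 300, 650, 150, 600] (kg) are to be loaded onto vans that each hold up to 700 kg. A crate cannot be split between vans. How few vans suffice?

Total = 650 + 600 + 550 + 500 + 450 + 300 + 300 + 250 + 200 + 200 + 150 = 4150 kg.
Lower bound: ⌈4150/700⌉ = 6 vans.
A packing using 7 vans:
  van 1: 650 = 650
  van 2: 600 = 600
  van 3: 550 + 150 = 700
  van 4: 500 + 200 = 700
  van 5: 450 + 250 = 700
  van 6: 300 + 300 = 600
  van 7: 200 = 200
No arrangement into 6 vans stays within capacity, so 7 is optimal.

7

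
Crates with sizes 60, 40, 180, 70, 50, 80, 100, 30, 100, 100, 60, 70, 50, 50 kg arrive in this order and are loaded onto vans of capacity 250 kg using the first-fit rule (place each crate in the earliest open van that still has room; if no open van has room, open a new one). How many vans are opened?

  60 → van 1 (new)  [load 60/250]
  40 → van 1  [load 100/250]
  180 → van 2 (new)  [load 180/250]
  70 → van 1  [load 170/250]
  50 → van 1  [load 220/250]
  80 → van 3 (new)  [load 80/250]
  100 → van 3  [load 180/250]
  30 → van 1  [load 250/250]
  100 → van 4 (new)  [load 100/250]
  100 → van 4  [load 200/250]
  60 → van 2  [load 240/250]
  70 → van 3  [load 250/250]
  50 → van 4  [load 250/250]
  50 → van 5 (new)  [load 50/250]
5 vans opened.

5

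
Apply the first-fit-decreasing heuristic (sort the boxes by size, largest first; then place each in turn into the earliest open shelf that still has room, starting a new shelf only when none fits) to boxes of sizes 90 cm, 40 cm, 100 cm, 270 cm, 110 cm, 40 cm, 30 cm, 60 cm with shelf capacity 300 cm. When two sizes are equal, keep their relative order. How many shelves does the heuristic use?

Sorted descending: 270, 110, 100, 90, 60, 40, 40, 30.
  270 → shelf 1 (new)  [load 270/300]
  110 → shelf 2 (new)  [load 110/300]
  100 → shelf 2  [load 210/300]
  90 → shelf 2  [load 300/300]
  60 → shelf 3 (new)  [load 60/300]
  40 → shelf 3  [load 100/300]
  40 → shelf 3  [load 140/300]
  30 → shelf 1  [load 300/300]
3 shelves opened.

3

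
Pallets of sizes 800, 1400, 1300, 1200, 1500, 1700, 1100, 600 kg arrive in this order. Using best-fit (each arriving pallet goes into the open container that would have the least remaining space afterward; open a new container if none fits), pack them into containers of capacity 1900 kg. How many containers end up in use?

  800 → container 1 (new)  [load 800/1900]
  1400 → container 2 (new)  [load 1400/1900]
  1300 → container 3 (new)  [load 1300/1900]
  1200 → container 4 (new)  [load 1200/1900]
  1500 → container 5 (new)  [load 1500/1900]
  1700 → container 6 (new)  [load 1700/1900]
  1100 → container 1  [load 1900/1900]
  600 → container 3  [load 1900/1900]
6 containers opened.

6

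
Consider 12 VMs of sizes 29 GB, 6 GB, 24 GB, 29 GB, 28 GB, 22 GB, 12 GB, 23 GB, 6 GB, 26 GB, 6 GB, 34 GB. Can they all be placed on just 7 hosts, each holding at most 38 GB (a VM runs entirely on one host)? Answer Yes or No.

No

Total = 245 GB; ⌈245/38⌉ = 7.
8 VMs each exceed half the capacity and cannot share a host, forcing at least 8 hosts.
At least 8 hosts are required, but only 7 are allowed.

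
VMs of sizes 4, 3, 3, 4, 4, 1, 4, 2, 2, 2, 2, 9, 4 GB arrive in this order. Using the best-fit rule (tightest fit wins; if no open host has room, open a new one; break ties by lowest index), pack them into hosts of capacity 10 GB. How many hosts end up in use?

  4 → host 1 (new)  [load 4/10]
  3 → host 1  [load 7/10]
  3 → host 1  [load 10/10]
  4 → host 2 (new)  [load 4/10]
  4 → host 2  [load 8/10]
  1 → host 2  [load 9/10]
  4 → host 3 (new)  [load 4/10]
  2 → host 3  [load 6/10]
  2 → host 3  [load 8/10]
  2 → host 3  [load 10/10]
  2 → host 4 (new)  [load 2/10]
  9 → host 5 (new)  [load 9/10]
  4 → host 4  [load 6/10]
5 hosts opened.

5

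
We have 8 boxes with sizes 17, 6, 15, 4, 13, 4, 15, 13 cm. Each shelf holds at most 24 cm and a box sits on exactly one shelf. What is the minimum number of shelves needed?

5

Total = 17 + 15 + 15 + 13 + 13 + 6 + 4 + 4 = 87 cm.
Lower bound: ⌈87/24⌉ = 4 shelves.
Also, 5 boxes each exceed 12 cm, and no two of those can share a shelf, so at least 5 shelves are needed.
A packing using 5 shelves:
  shelf 1: 17 + 6 = 23
  shelf 2: 15 + 4 + 4 = 23
  shelf 3: 15 = 15
  shelf 4: 13 = 13
  shelf 5: 13 = 13
This matches the lower bound, so 5 is optimal.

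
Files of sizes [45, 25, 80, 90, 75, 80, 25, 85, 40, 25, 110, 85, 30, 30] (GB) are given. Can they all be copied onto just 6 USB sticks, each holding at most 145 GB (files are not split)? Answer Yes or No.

Total = 825 GB; ⌈825/145⌉ = 6.
7 files each exceed half the capacity and cannot share a USB stick, forcing at least 7 USB sticks.
At least 7 USB sticks are required, but only 6 are allowed.

No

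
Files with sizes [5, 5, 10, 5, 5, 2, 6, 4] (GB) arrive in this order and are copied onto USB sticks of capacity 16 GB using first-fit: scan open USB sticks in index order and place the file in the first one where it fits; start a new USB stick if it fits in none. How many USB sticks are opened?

  5 → USB stick 1 (new)  [load 5/16]
  5 → USB stick 1  [load 10/16]
  10 → USB stick 2 (new)  [load 10/16]
  5 → USB stick 1  [load 15/16]
  5 → USB stick 2  [load 15/16]
  2 → USB stick 3 (new)  [load 2/16]
  6 → USB stick 3  [load 8/16]
  4 → USB stick 3  [load 12/16]
3 USB sticks opened.

3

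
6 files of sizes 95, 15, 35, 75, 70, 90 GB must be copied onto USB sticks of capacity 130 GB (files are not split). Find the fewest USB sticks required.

Total = 95 + 90 + 75 + 70 + 35 + 15 = 380 GB.
Lower bound: ⌈380/130⌉ = 3 USB sticks.
Also, 4 files each exceed 65 GB, and no two of those can share a USB stick, so at least 4 USB sticks are needed.
A packing using 4 USB sticks:
  USB stick 1: 95 + 35 = 130
  USB stick 2: 90 + 15 = 105
  USB stick 3: 75 = 75
  USB stick 4: 70 = 70
This matches the lower bound, so 4 is optimal.

4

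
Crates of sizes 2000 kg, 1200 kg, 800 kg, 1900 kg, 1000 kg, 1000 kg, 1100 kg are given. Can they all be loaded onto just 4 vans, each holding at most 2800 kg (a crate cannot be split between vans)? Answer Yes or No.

A valid assignment using 4 vans:
  van 1: 2000 + 800 = 2800
  van 2: 1900 = 1900
  van 3: 1200 + 1100 = 2300
  van 4: 1000 + 1000 = 2000
Every load is within 2800 kg, so 4 vans suffice.

Yes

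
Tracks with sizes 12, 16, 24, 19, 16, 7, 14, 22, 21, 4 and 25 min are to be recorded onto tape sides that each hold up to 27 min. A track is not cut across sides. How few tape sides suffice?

8

Total = 25 + 24 + 22 + 21 + 19 + 16 + 16 + 14 + 12 + 7 + 4 = 180 min.
Lower bound: ⌈180/27⌉ = 7 tape sides.
Also, 8 tracks each exceed 27/2 min, and no two of those can share a side, so at least 8 tape sides are needed.
A packing using 8 tape sides:
  side 1: 25 = 25
  side 2: 24 = 24
  side 3: 22 + 4 = 26
  side 4: 21 = 21
  side 5: 19 + 7 = 26
  side 6: 16 = 16
  side 7: 16 = 16
  side 8: 14 + 12 = 26
This matches the lower bound, so 8 is optimal.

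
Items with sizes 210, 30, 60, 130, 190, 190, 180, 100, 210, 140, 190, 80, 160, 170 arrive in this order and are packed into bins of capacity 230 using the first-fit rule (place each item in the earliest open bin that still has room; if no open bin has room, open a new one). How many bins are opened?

  210 → bin 1 (new)  [load 210/230]
  30 → bin 2 (new)  [load 30/230]
  60 → bin 2  [load 90/230]
  130 → bin 2  [load 220/230]
  190 → bin 3 (new)  [load 190/230]
  190 → bin 4 (new)  [load 190/230]
  180 → bin 5 (new)  [load 180/230]
  100 → bin 6 (new)  [load 100/230]
  210 → bin 7 (new)  [load 210/230]
  140 → bin 8 (new)  [load 140/230]
  190 → bin 9 (new)  [load 190/230]
  80 → bin 6  [load 180/230]
  160 → bin 10 (new)  [load 160/230]
  170 → bin 11 (new)  [load 170/230]
11 bins opened.

11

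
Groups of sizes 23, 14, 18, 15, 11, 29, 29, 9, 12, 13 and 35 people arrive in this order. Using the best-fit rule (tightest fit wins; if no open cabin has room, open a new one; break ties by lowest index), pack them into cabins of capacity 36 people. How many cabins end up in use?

  23 → cabin 1 (new)  [load 23/36]
  14 → cabin 2 (new)  [load 14/36]
  18 → cabin 2  [load 32/36]
  15 → cabin 3 (new)  [load 15/36]
  11 → cabin 1  [load 34/36]
  29 → cabin 4 (new)  [load 29/36]
  29 → cabin 5 (new)  [load 29/36]
  9 → cabin 3  [load 24/36]
  12 → cabin 3  [load 36/36]
  13 → cabin 6 (new)  [load 13/36]
  35 → cabin 7 (new)  [load 35/36]
7 cabins opened.

7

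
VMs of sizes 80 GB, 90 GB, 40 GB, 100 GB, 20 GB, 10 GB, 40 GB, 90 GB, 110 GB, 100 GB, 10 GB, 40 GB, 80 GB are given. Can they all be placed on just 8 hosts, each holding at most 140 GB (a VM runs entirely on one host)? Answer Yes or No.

A valid assignment using 7 hosts:
  host 1: 110 + 20 + 10 = 140
  host 2: 100 + 40 = 140
  host 3: 100 + 40 = 140
  host 4: 90 + 40 + 10 = 140
  host 5: 90 = 90
  host 6: 80 = 80
  host 7: 80 = 80
That uses only 7 ≤ 8, so 8 hosts are enough.

Yes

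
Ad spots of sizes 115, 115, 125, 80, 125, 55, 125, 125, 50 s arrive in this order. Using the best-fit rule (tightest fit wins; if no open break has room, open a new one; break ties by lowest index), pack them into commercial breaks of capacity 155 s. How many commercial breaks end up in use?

  115 → break 1 (new)  [load 115/155]
  115 → break 2 (new)  [load 115/155]
  125 → break 3 (new)  [load 125/155]
  80 → break 4 (new)  [load 80/155]
  125 → break 5 (new)  [load 125/155]
  55 → break 4  [load 135/155]
  125 → break 6 (new)  [load 125/155]
  125 → break 7 (new)  [load 125/155]
  50 → break 8 (new)  [load 50/155]
8 commercial breaks opened.

8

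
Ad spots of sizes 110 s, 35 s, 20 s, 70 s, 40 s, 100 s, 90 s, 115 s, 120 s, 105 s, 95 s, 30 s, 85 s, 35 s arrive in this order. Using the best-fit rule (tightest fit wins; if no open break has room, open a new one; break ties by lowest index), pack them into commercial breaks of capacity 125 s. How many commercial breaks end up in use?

9

  110 → break 1 (new)  [load 110/125]
  35 → break 2 (new)  [load 35/125]
  20 → break 2  [load 55/125]
  70 → break 2  [load 125/125]
  40 → break 3 (new)  [load 40/125]
  100 → break 4 (new)  [load 100/125]
  90 → break 5 (new)  [load 90/125]
  115 → break 6 (new)  [load 115/125]
  120 → break 7 (new)  [load 120/125]
  105 → break 8 (new)  [load 105/125]
  95 → break 9 (new)  [load 95/125]
  30 → break 9  [load 125/125]
  85 → break 3  [load 125/125]
  35 → break 5  [load 125/125]
9 commercial breaks opened.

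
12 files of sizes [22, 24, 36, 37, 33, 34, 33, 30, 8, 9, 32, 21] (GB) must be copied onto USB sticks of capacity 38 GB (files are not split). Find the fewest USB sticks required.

Total = 37 + 36 + 34 + 33 + 33 + 32 + 30 + 24 + 22 + 21 + 9 + 8 = 319 GB.
Lower bound: ⌈319/38⌉ = 9 USB sticks.
Also, 10 files each exceed 19 GB, and no two of those can share a USB stick, so at least 10 USB sticks are needed.
A packing using 10 USB sticks:
  USB stick 1: 37 = 37
  USB stick 2: 36 = 36
  USB stick 3: 34 = 34
  USB stick 4: 33 = 33
  USB stick 5: 33 = 33
  USB stick 6: 32 = 32
  USB stick 7: 30 + 8 = 38
  USB stick 8: 24 + 9 = 33
  USB stick 9: 22 = 22
  USB stick 10: 21 = 21
This matches the lower bound, so 10 is optimal.

10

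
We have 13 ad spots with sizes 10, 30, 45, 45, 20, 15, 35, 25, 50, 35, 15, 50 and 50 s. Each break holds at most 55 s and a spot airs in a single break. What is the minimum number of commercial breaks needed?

9

Total = 50 + 50 + 50 + 45 + 45 + 35 + 35 + 30 + 25 + 20 + 15 + 15 + 10 = 425 s.
Lower bound: ⌈425/55⌉ = 8 commercial breaks.
A packing using 9 commercial breaks:
  break 1: 50 = 50
  break 2: 50 = 50
  break 3: 50 = 50
  break 4: 45 + 10 = 55
  break 5: 45 = 45
  break 6: 35 + 20 = 55
  break 7: 35 + 15 = 50
  break 8: 30 + 25 = 55
  break 9: 15 = 15
No arrangement into 8 commercial breaks stays within capacity, so 9 is optimal.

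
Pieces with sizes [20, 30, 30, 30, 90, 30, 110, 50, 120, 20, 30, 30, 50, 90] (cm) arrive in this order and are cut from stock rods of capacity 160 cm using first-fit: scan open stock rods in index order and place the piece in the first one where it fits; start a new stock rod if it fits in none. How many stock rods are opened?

  20 → stock rod 1 (new)  [load 20/160]
  30 → stock rod 1  [load 50/160]
  30 → stock rod 1  [load 80/160]
  30 → stock rod 1  [load 110/160]
  90 → stock rod 2 (new)  [load 90/160]
  30 → stock rod 1  [load 140/160]
  110 → stock rod 3 (new)  [load 110/160]
  50 → stock rod 2  [load 140/160]
  120 → stock rod 4 (new)  [load 120/160]
  20 → stock rod 1  [load 160/160]
  30 → stock rod 3  [load 140/160]
  30 → stock rod 4  [load 150/160]
  50 → stock rod 5 (new)  [load 50/160]
  90 → stock rod 5  [load 140/160]
5 stock rods opened.

5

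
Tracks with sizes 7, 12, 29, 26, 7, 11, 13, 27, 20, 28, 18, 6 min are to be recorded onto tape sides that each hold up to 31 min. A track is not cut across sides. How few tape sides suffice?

8

Total = 29 + 28 + 27 + 26 + 20 + 18 + 13 + 12 + 11 + 7 + 7 + 6 = 204 min.
Lower bound: ⌈204/31⌉ = 7 tape sides.
A packing using 8 tape sides:
  side 1: 29 = 29
  side 2: 28 = 28
  side 3: 27 = 27
  side 4: 26 = 26
  side 5: 20 + 11 = 31
  side 6: 18 + 13 = 31
  side 7: 12 + 7 + 7 = 26
  side 8: 6 = 6
No arrangement into 7 tape sides stays within capacity, so 8 is optimal.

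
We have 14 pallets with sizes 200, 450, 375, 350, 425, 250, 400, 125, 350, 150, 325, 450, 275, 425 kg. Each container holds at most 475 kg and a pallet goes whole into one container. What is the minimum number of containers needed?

Total = 450 + 450 + 425 + 425 + 400 + 375 + 350 + 350 + 325 + 275 + 250 + 200 + 150 + 125 = 4550 kg.
Lower bound: ⌈4550/475⌉ = 10 containers.
Also, 11 pallets each exceed 475/2 kg, and no two of those can share a container, so at least 11 containers are needed.
A packing using 11 containers:
  container 1: 450 = 450
  container 2: 450 = 450
  container 3: 425 = 425
  container 4: 425 = 425
  container 5: 400 = 400
  container 6: 375 = 375
  container 7: 350 + 125 = 475
  container 8: 350 = 350
  container 9: 325 + 150 = 475
  container 10: 275 + 200 = 475
  container 11: 250 = 250
This matches the lower bound, so 11 is optimal.

11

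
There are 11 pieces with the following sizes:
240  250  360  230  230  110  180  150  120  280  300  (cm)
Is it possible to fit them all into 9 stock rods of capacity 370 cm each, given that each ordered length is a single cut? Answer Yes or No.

Yes

A valid assignment using 8 stock rods:
  stock rod 1: 360 = 360
  stock rod 2: 300 = 300
  stock rod 3: 280 = 280
  stock rod 4: 250 + 120 = 370
  stock rod 5: 240 + 110 = 350
  stock rod 6: 230 = 230
  stock rod 7: 230 = 230
  stock rod 8: 180 + 150 = 330
That uses only 8 ≤ 9, so 9 stock rods are enough.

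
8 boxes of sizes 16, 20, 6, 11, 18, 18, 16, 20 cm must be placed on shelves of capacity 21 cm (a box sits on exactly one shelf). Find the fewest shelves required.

Total = 20 + 20 + 18 + 18 + 16 + 16 + 11 + 6 = 125 cm.
Lower bound: ⌈125/21⌉ = 6 shelves.
Also, 7 boxes each exceed 21/2 cm, and no two of those can share a shelf, so at least 7 shelves are needed.
A packing using 7 shelves:
  shelf 1: 20 = 20
  shelf 2: 20 = 20
  shelf 3: 18 = 18
  shelf 4: 18 = 18
  shelf 5: 16 = 16
  shelf 6: 16 = 16
  shelf 7: 11 + 6 = 17
This matches the lower bound, so 7 is optimal.

7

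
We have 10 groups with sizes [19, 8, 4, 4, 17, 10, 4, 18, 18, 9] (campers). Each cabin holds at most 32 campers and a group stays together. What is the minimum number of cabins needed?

Total = 19 + 18 + 18 + 17 + 10 + 9 + 8 + 4 + 4 + 4 = 111 campers.
Lower bound: ⌈111/32⌉ = 4 cabins.
A packing using 4 cabins:
  cabin 1: 19 + 10 = 29
  cabin 2: 18 + 9 + 4 = 31
  cabin 3: 18 + 8 + 4 = 30
  cabin 4: 17 + 4 = 21
This matches the lower bound, so 4 is optimal.

4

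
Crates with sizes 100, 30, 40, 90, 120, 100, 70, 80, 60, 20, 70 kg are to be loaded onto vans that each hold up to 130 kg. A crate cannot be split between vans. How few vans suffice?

7

Total = 120 + 100 + 100 + 90 + 80 + 70 + 70 + 60 + 40 + 30 + 20 = 780 kg.
Lower bound: ⌈780/130⌉ = 6 vans.
Also, 7 crates each exceed 65 kg, and no two of those can share a van, so at least 7 vans are needed.
A packing using 7 vans:
  van 1: 120 = 120
  van 2: 100 + 30 = 130
  van 3: 100 + 20 = 120
  van 4: 90 + 40 = 130
  van 5: 80 = 80
  van 6: 70 + 60 = 130
  van 7: 70 = 70
This matches the lower bound, so 7 is optimal.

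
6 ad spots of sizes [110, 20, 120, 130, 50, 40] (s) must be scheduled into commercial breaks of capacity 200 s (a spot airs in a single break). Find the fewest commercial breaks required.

Total = 130 + 120 + 110 + 50 + 40 + 20 = 470 s.
Lower bound: ⌈470/200⌉ = 3 commercial breaks.
A packing using 3 commercial breaks:
  break 1: 130 + 50 + 20 = 200
  break 2: 120 + 40 = 160
  break 3: 110 = 110
This matches the lower bound, so 3 is optimal.

3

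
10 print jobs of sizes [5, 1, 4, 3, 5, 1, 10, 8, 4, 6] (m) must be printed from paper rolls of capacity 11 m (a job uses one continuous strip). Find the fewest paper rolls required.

Total = 10 + 8 + 6 + 5 + 5 + 4 + 4 + 3 + 1 + 1 = 47 m.
Lower bound: ⌈47/11⌉ = 5 paper rolls.
A packing using 5 paper rolls:
  roll 1: 10 + 1 = 11
  roll 2: 8 + 3 = 11
  roll 3: 6 + 5 = 11
  roll 4: 5 + 4 + 1 = 10
  roll 5: 4 = 4
This matches the lower bound, so 5 is optimal.

5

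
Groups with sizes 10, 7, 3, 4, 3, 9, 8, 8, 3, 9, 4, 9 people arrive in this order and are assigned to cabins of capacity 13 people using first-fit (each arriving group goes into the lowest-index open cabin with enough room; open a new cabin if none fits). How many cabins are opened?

  10 → cabin 1 (new)  [load 10/13]
  7 → cabin 2 (new)  [load 7/13]
  3 → cabin 1  [load 13/13]
  4 → cabin 2  [load 11/13]
  3 → cabin 3 (new)  [load 3/13]
  9 → cabin 3  [load 12/13]
  8 → cabin 4 (new)  [load 8/13]
  8 → cabin 5 (new)  [load 8/13]
  3 → cabin 4  [load 11/13]
  9 → cabin 6 (new)  [load 9/13]
  4 → cabin 5  [load 12/13]
  9 → cabin 7 (new)  [load 9/13]
7 cabins opened.

7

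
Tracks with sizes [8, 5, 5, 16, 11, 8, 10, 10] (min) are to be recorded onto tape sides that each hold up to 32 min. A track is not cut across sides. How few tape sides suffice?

Total = 16 + 11 + 10 + 10 + 8 + 8 + 5 + 5 = 73 min.
Lower bound: ⌈73/32⌉ = 3 tape sides.
A packing using 3 tape sides:
  side 1: 16 + 11 + 5 = 32
  side 2: 10 + 10 + 8 = 28
  side 3: 8 + 5 = 13
This matches the lower bound, so 3 is optimal.

3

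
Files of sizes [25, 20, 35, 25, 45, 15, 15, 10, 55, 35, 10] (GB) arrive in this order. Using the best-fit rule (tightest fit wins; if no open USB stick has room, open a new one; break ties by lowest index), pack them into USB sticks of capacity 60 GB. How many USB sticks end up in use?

  25 → USB stick 1 (new)  [load 25/60]
  20 → USB stick 1  [load 45/60]
  35 → USB stick 2 (new)  [load 35/60]
  25 → USB stick 2  [load 60/60]
  45 → USB stick 3 (new)  [load 45/60]
  15 → USB stick 1  [load 60/60]
  15 → USB stick 3  [load 60/60]
  10 → USB stick 4 (new)  [load 10/60]
  55 → USB stick 5 (new)  [load 55/60]
  35 → USB stick 4  [load 45/60]
  10 → USB stick 4  [load 55/60]
5 USB sticks opened.

5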